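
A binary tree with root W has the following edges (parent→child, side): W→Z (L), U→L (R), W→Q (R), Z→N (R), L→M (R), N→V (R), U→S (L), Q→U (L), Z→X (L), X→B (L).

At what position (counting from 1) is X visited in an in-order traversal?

2

In-order visits the left subtree, then the node, then the right subtree.
At W: go left to Z.
  At Z: go left to X.
    At X: go left to B.
      B is a leaf — visit B.
    Visit X.
    At X: no right child.
  Visit Z.
  At Z: go right to N.
    At N: no left child.
    Visit N.
    At N: go right to V.
      V is a leaf — visit V.
Visit W.
At W: go right to Q.
  At Q: go left to U.
    At U: go left to S.
      S is a leaf — visit S.
    Visit U.
    At U: go right to L.
      At L: no left child.
      Visit L.
      At L: go right to M.
        M is a leaf — visit M.
  Visit Q.
  At Q: no right child.
Full in-order sequence: B, X, Z, N, V, W, S, U, L, M, Q.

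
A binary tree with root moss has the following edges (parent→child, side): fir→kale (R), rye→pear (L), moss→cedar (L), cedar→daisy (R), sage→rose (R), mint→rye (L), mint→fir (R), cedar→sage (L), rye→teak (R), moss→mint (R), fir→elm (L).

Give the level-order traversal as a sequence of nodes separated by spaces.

moss cedar mint sage daisy rye fir rose pear teak elm kale

Level-order visits nodes level by level from the root, left to right within each level.
Level 0: moss
Level 1: cedar, mint
Level 2: sage, daisy, rye, fir
Level 3: rose, pear, teak, elm, kale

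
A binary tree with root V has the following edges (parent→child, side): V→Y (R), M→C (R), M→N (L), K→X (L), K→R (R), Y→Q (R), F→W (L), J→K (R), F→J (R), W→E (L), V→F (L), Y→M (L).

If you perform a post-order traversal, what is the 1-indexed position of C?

9

Post-order visits the left subtree, then the right subtree, then the node.
At V: go left to F.
  At F: go left to W.
    At W: go left to E.
      E is a leaf — visit E.
    At W: no right child.
    Visit W.
  At F: go right to J.
    At J: no left child.
    At J: go right to K.
      At K: go left to X.
        X is a leaf — visit X.
      At K: go right to R.
        R is a leaf — visit R.
      Visit K.
    Visit J.
  Visit F.
At V: go right to Y.
  At Y: go left to M.
    At M: go left to N.
      N is a leaf — visit N.
    At M: go right to C.
      C is a leaf — visit C.
    Visit M.
  At Y: go right to Q.
    Q is a leaf — visit Q.
  Visit Y.
Visit V.
Full post-order sequence: E, W, X, R, K, J, F, N, C, M, Q, Y, V.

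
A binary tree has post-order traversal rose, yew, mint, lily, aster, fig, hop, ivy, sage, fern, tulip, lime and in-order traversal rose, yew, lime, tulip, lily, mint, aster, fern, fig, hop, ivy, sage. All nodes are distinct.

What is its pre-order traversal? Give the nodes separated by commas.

lime, yew, rose, tulip, fern, aster, lily, mint, sage, ivy, hop, fig

The last element of post-order is the root; it splits in-order into left and right subtrees.
Root lime: left subtree has 2 nodes {rose, yew}, right has 9 {tulip, lily, mint, aster, fern, fig, hop, ivy, sage}.
  Root yew: left subtree has 1 node {rose}, right has 0 { }.
  Root tulip: left subtree has 0 nodes { }, right has 8 {lily, mint, aster, fern, fig, hop, ivy, sage}.
    Root fern: left subtree has 3 nodes {lily, mint, aster}, right has 4 {fig, hop, ivy, sage}.
      Root aster: left subtree has 2 nodes {lily, mint}, right has 0 { }.
        Root lily: left subtree has 0 nodes { }, right has 1 {mint}.
      Root sage: left subtree has 3 nodes {fig, hop, ivy}, right has 0 { }.
        Root ivy: left subtree has 2 nodes {fig, hop}, right has 0 { }.
          Root hop: left subtree has 1 node {fig}, right has 0 { }.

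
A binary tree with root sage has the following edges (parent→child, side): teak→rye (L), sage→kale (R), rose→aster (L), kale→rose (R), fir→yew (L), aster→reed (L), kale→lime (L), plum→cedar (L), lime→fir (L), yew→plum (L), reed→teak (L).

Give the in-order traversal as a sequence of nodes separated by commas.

In-order visits the left subtree, then the node, then the right subtree.
At sage: no left child.
Visit sage.
At sage: go right to kale.
  At kale: go left to lime.
    At lime: go left to fir.
      At fir: go left to yew.
        At yew: go left to plum.
          At plum: go left to cedar.
            cedar is a leaf — visit cedar.
          Visit plum.
          At plum: no right child.
        Visit yew.
        At yew: no right child.
      Visit fir.
      At fir: no right child.
    Visit lime.
    At lime: no right child.
  Visit kale.
  At kale: go right to rose.
    At rose: go left to aster.
      At aster: go left to reed.
        At reed: go left to teak.
          At teak: go left to rye.
            rye is a leaf — visit rye.
          Visit teak.
          At teak: no right child.
        Visit reed.
        At reed: no right child.
      Visit aster.
      At aster: no right child.
    Visit rose.
    At rose: no right child.

sage, cedar, plum, yew, fir, lime, kale, rye, teak, reed, aster, rose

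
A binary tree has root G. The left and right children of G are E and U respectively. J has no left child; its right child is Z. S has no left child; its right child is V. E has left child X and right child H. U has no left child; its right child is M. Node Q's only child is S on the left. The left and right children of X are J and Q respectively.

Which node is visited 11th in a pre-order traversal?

Pre-order visits the node, then its left subtree, then its right subtree.
Visit G.
At G: go left to E.
  Visit E.
  At E: go left to X.
    Visit X.
    At X: go left to J.
      Visit J.
      At J: no left child.
      At J: go right to Z.
        Z is a leaf — visit Z.
    At X: go right to Q.
      Visit Q.
      At Q: go left to S.
        Visit S.
        At S: no left child.
        At S: go right to V.
          V is a leaf — visit V.
      At Q: no right child.
  At E: go right to H.
    H is a leaf — visit H.
At G: go right to U.
  Visit U.
  At U: no left child.
  At U: go right to M.
    M is a leaf — visit M.
Full pre-order sequence: G, E, X, J, Z, Q, S, V, H, U, M.

M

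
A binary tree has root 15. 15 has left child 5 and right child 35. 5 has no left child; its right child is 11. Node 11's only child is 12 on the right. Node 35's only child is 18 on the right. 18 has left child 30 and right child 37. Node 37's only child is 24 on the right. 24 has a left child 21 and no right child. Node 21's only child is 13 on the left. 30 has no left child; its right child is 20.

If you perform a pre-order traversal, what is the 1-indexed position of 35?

Pre-order visits the node, then its left subtree, then its right subtree.
Visit 15.
At 15: go left to 5.
  Visit 5.
  At 5: no left child.
  At 5: go right to 11.
    Visit 11.
    At 11: no left child.
    At 11: go right to 12.
      12 is a leaf — visit 12.
At 15: go right to 35.
  Visit 35.
  At 35: no left child.
  At 35: go right to 18.
    Visit 18.
    At 18: go left to 30.
      Visit 30.
      At 30: no left child.
      At 30: go right to 20.
        20 is a leaf — visit 20.
    At 18: go right to 37.
      Visit 37.
      At 37: no left child.
      At 37: go right to 24.
        Visit 24.
        At 24: go left to 21.
          Visit 21.
          At 21: go left to 13.
            13 is a leaf — visit 13.
          At 21: no right child.
        At 24: no right child.
Full pre-order sequence: 15, 5, 11, 12, 35, 18, 30, 20, 37, 24, 21, 13.

5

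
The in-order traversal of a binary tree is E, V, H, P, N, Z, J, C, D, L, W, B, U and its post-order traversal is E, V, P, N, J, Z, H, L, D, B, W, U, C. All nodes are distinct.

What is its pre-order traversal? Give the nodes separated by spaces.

The last element of post-order is the root; it splits in-order into left and right subtrees.
Root C: left subtree has 7 nodes {E, V, H, P, N, Z, J}, right has 5 {D, L, W, B, U}.
  Root H: left subtree has 2 nodes {E, V}, right has 4 {P, N, Z, J}.
    Root V: left subtree has 1 node {E}, right has 0 { }.
    Root Z: left subtree has 2 nodes {P, N}, right has 1 {J}.
      Root N: left subtree has 1 node {P}, right has 0 { }.
  Root U: left subtree has 4 nodes {D, L, W, B}, right has 0 { }.
    Root W: left subtree has 2 nodes {D, L}, right has 1 {B}.
      Root D: left subtree has 0 nodes { }, right has 1 {L}.

C H V E Z N P J U W D L B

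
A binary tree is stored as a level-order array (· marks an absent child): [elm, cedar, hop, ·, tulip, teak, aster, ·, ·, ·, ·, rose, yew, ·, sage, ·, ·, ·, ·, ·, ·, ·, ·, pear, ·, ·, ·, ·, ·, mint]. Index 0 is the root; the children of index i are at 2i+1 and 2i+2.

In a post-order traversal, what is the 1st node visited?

tulip

Post-order visits the left subtree, then the right subtree, then the node.
At elm: go left to cedar.
  At cedar: no left child.
  At cedar: go right to tulip.
    tulip is a leaf — visit tulip.
  Visit cedar.
At elm: go right to hop.
  At hop: go left to teak.
    At teak: go left to rose.
      At rose: go left to pear.
        pear is a leaf — visit pear.
      At rose: no right child.
      Visit rose.
    At teak: go right to yew.
      yew is a leaf — visit yew.
    Visit teak.
  At hop: go right to aster.
    At aster: no left child.
    At aster: go right to sage.
      At sage: go left to mint.
        mint is a leaf — visit mint.
      At sage: no right child.
      Visit sage.
    Visit aster.
  Visit hop.
Visit elm.
Full post-order sequence: tulip, cedar, pear, rose, yew, teak, mint, sage, aster, hop, elm.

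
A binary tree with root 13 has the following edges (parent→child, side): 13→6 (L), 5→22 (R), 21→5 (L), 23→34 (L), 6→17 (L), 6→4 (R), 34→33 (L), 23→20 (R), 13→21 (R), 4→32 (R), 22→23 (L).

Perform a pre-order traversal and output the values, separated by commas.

Pre-order visits the node, then its left subtree, then its right subtree.
Visit 13.
At 13: go left to 6.
  Visit 6.
  At 6: go left to 17.
    17 is a leaf — visit 17.
  At 6: go right to 4.
    Visit 4.
    At 4: no left child.
    At 4: go right to 32.
      32 is a leaf — visit 32.
At 13: go right to 21.
  Visit 21.
  At 21: go left to 5.
    Visit 5.
    At 5: no left child.
    At 5: go right to 22.
      Visit 22.
      At 22: go left to 23.
        Visit 23.
        At 23: go left to 34.
          Visit 34.
          At 34: go left to 33.
            33 is a leaf — visit 33.
          At 34: no right child.
        At 23: go right to 20.
          20 is a leaf — visit 20.
      At 22: no right child.
  At 21: no right child.

13, 6, 17, 4, 32, 21, 5, 22, 23, 34, 33, 20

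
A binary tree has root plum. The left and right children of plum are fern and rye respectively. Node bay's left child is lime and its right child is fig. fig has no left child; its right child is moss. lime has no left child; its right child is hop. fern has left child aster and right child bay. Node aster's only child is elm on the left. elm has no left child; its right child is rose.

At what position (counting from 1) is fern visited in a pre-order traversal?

2

Pre-order visits the node, then its left subtree, then its right subtree.
Visit plum.
At plum: go left to fern.
  Visit fern.
  At fern: go left to aster.
    Visit aster.
    At aster: go left to elm.
      Visit elm.
      At elm: no left child.
      At elm: go right to rose.
        rose is a leaf — visit rose.
    At aster: no right child.
  At fern: go right to bay.
    Visit bay.
    At bay: go left to lime.
      Visit lime.
      At lime: no left child.
      At lime: go right to hop.
        hop is a leaf — visit hop.
    At bay: go right to fig.
      Visit fig.
      At fig: no left child.
      At fig: go right to moss.
        moss is a leaf — visit moss.
At plum: go right to rye.
  rye is a leaf — visit rye.
Full pre-order sequence: plum, fern, aster, elm, rose, bay, lime, hop, fig, moss, rye.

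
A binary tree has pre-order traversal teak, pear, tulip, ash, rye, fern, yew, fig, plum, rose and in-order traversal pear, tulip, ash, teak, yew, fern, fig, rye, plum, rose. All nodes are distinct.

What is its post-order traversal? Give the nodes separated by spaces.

The first element of pre-order is the root; it splits in-order into left and right subtrees.
Root teak: left subtree has 3 nodes {pear, tulip, ash}, right has 6 {yew, fern, fig, rye, plum, rose}.
  Root pear: left subtree has 0 nodes { }, right has 2 {tulip, ash}.
    Root tulip: left subtree has 0 nodes { }, right has 1 {ash}.
  Root rye: left subtree has 3 nodes {yew, fern, fig}, right has 2 {plum, rose}.
    Root fern: left subtree has 1 node {yew}, right has 1 {fig}.
    Root plum: left subtree has 0 nodes { }, right has 1 {rose}.

ash tulip pear yew fig fern rose plum rye teak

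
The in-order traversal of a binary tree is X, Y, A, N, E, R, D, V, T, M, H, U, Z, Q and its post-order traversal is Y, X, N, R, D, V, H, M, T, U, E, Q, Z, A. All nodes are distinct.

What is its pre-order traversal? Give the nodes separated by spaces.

The last element of post-order is the root; it splits in-order into left and right subtrees.
Root A: left subtree has 2 nodes {X, Y}, right has 11 {N, E, R, D, V, T, M, H, U, Z, Q}.
  Root X: left subtree has 0 nodes { }, right has 1 {Y}.
  Root Z: left subtree has 9 nodes {N, E, R, D, V, T, M, H, U}, right has 1 {Q}.
    Root E: left subtree has 1 node {N}, right has 7 {R, D, V, T, M, H, U}.
      Root U: left subtree has 6 nodes {R, D, V, T, M, H}, right has 0 { }.
        Root T: left subtree has 3 nodes {R, D, V}, right has 2 {M, H}.
          Root V: left subtree has 2 nodes {R, D}, right has 0 { }.
            Root D: left subtree has 1 node {R}, right has 0 { }.
          Root M: left subtree has 0 nodes { }, right has 1 {H}.

A X Y Z E N U T V D R M H Q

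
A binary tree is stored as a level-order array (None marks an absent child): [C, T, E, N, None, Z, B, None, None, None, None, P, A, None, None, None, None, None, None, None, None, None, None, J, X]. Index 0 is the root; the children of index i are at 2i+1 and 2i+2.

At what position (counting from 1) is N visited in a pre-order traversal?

Pre-order visits the node, then its left subtree, then its right subtree.
Visit C.
At C: go left to T.
  Visit T.
  At T: go left to N.
    N is a leaf — visit N.
  At T: no right child.
At C: go right to E.
  Visit E.
  At E: go left to Z.
    Visit Z.
    At Z: go left to P.
      Visit P.
      At P: go left to J.
        J is a leaf — visit J.
      At P: go right to X.
        X is a leaf — visit X.
    At Z: go right to A.
      A is a leaf — visit A.
  At E: go right to B.
    B is a leaf — visit B.
Full pre-order sequence: C, T, N, E, Z, P, J, X, A, B.

3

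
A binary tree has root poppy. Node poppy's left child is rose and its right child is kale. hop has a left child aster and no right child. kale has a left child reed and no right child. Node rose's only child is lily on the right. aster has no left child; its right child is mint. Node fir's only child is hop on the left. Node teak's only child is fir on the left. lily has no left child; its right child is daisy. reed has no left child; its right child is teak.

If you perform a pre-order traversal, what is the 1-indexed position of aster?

10

Pre-order visits the node, then its left subtree, then its right subtree.
Visit poppy.
At poppy: go left to rose.
  Visit rose.
  At rose: no left child.
  At rose: go right to lily.
    Visit lily.
    At lily: no left child.
    At lily: go right to daisy.
      daisy is a leaf — visit daisy.
At poppy: go right to kale.
  Visit kale.
  At kale: go left to reed.
    Visit reed.
    At reed: no left child.
    At reed: go right to teak.
      Visit teak.
      At teak: go left to fir.
        Visit fir.
        At fir: go left to hop.
          Visit hop.
          At hop: go left to aster.
            Visit aster.
            At aster: no left child.
            At aster: go right to mint.
              mint is a leaf — visit mint.
          At hop: no right child.
        At fir: no right child.
      At teak: no right child.
  At kale: no right child.
Full pre-order sequence: poppy, rose, lily, daisy, kale, reed, teak, fir, hop, aster, mint.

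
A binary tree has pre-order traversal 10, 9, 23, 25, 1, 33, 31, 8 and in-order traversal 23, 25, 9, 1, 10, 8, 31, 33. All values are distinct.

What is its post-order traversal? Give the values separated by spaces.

The first element of pre-order is the root; it splits in-order into left and right subtrees.
Root 10: left subtree has 4 nodes {23, 25, 9, 1}, right has 3 {8, 31, 33}.
  Root 9: left subtree has 2 nodes {23, 25}, right has 1 {1}.
    Root 23: left subtree has 0 nodes { }, right has 1 {25}.
  Root 33: left subtree has 2 nodes {8, 31}, right has 0 { }.
    Root 31: left subtree has 1 node {8}, right has 0 { }.

25 23 1 9 8 31 33 10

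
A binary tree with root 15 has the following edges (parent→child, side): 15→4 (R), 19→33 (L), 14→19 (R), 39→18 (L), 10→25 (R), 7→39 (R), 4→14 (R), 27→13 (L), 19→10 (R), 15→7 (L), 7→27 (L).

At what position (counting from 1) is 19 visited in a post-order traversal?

Post-order visits the left subtree, then the right subtree, then the node.
At 15: go left to 7.
  At 7: go left to 27.
    At 27: go left to 13.
      13 is a leaf — visit 13.
    At 27: no right child.
    Visit 27.
  At 7: go right to 39.
    At 39: go left to 18.
      18 is a leaf — visit 18.
    At 39: no right child.
    Visit 39.
  Visit 7.
At 15: go right to 4.
  At 4: no left child.
  At 4: go right to 14.
    At 14: no left child.
    At 14: go right to 19.
      At 19: go left to 33.
        33 is a leaf — visit 33.
      At 19: go right to 10.
        At 10: no left child.
        At 10: go right to 25.
          25 is a leaf — visit 25.
        Visit 10.
      Visit 19.
    Visit 14.
  Visit 4.
Visit 15.
Full post-order sequence: 13, 27, 18, 39, 7, 33, 25, 10, 19, 14, 4, 15.

9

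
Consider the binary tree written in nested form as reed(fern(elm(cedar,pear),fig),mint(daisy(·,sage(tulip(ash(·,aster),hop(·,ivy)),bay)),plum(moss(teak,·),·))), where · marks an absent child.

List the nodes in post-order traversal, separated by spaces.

Post-order visits the left subtree, then the right subtree, then the node.
At reed: go left to fern.
  At fern: go left to elm.
    At elm: go left to cedar.
      cedar is a leaf — visit cedar.
    At elm: go right to pear.
      pear is a leaf — visit pear.
    Visit elm.
  At fern: go right to fig.
    fig is a leaf — visit fig.
  Visit fern.
At reed: go right to mint.
  At mint: go left to daisy.
    At daisy: no left child.
    At daisy: go right to sage.
      At sage: go left to tulip.
        At tulip: go left to ash.
          At ash: no left child.
          At ash: go right to aster.
            aster is a leaf — visit aster.
          Visit ash.
        At tulip: go right to hop.
          At hop: no left child.
          At hop: go right to ivy.
            ivy is a leaf — visit ivy.
          Visit hop.
        Visit tulip.
      At sage: go right to bay.
        bay is a leaf — visit bay.
      Visit sage.
    Visit daisy.
  At mint: go right to plum.
    At plum: go left to moss.
      At moss: go left to teak.
        teak is a leaf — visit teak.
      At moss: no right child.
      Visit moss.
    At plum: no right child.
    Visit plum.
  Visit mint.
Visit reed.

cedar pear elm fig fern aster ash ivy hop tulip bay sage daisy teak moss plum mint reed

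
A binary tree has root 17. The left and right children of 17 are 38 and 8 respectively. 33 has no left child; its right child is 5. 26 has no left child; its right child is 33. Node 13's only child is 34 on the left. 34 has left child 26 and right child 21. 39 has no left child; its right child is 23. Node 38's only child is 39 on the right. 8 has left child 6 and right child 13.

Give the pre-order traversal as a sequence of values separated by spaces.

17 38 39 23 8 6 13 34 26 33 5 21

Pre-order visits the node, then its left subtree, then its right subtree.
Visit 17.
At 17: go left to 38.
  Visit 38.
  At 38: no left child.
  At 38: go right to 39.
    Visit 39.
    At 39: no left child.
    At 39: go right to 23.
      23 is a leaf — visit 23.
At 17: go right to 8.
  Visit 8.
  At 8: go left to 6.
    6 is a leaf — visit 6.
  At 8: go right to 13.
    Visit 13.
    At 13: go left to 34.
      Visit 34.
      At 34: go left to 26.
        Visit 26.
        At 26: no left child.
        At 26: go right to 33.
          Visit 33.
          At 33: no left child.
          At 33: go right to 5.
            5 is a leaf — visit 5.
      At 34: go right to 21.
        21 is a leaf — visit 21.
    At 13: no right child.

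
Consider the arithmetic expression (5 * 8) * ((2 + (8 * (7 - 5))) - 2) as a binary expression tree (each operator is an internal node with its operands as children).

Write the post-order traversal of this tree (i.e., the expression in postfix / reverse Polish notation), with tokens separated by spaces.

5 8 * 2 8 7 5 - * + 2 - *

Post-order on an expression tree gives postfix notation: for each operator, emit left operand, right operand, then the operator.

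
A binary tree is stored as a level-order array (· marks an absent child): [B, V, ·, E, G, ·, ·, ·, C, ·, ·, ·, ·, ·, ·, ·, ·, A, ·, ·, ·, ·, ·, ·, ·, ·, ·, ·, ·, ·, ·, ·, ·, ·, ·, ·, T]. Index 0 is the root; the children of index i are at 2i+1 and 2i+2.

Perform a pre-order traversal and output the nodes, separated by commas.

Pre-order visits the node, then its left subtree, then its right subtree.
Visit B.
At B: go left to V.
  Visit V.
  At V: go left to E.
    Visit E.
    At E: no left child.
    At E: go right to C.
      Visit C.
      At C: go left to A.
        Visit A.
        At A: no left child.
        At A: go right to T.
          T is a leaf — visit T.
      At C: no right child.
  At V: go right to G.
    G is a leaf — visit G.
At B: no right child.

B, V, E, C, A, T, G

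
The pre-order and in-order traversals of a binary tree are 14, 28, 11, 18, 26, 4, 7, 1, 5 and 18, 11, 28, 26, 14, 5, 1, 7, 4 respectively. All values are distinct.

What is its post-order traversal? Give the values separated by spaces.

18 11 26 28 5 1 7 4 14

The first element of pre-order is the root; it splits in-order into left and right subtrees.
Root 14: left subtree has 4 nodes {18, 11, 28, 26}, right has 4 {5, 1, 7, 4}.
  Root 28: left subtree has 2 nodes {18, 11}, right has 1 {26}.
    Root 11: left subtree has 1 node {18}, right has 0 { }.
  Root 4: left subtree has 3 nodes {5, 1, 7}, right has 0 { }.
    Root 7: left subtree has 2 nodes {5, 1}, right has 0 { }.
      Root 1: left subtree has 1 node {5}, right has 0 { }.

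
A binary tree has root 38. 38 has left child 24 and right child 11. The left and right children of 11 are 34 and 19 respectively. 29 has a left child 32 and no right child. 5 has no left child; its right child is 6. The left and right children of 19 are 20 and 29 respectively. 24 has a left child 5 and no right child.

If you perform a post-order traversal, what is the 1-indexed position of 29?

Post-order visits the left subtree, then the right subtree, then the node.
At 38: go left to 24.
  At 24: go left to 5.
    At 5: no left child.
    At 5: go right to 6.
      6 is a leaf — visit 6.
    Visit 5.
  At 24: no right child.
  Visit 24.
At 38: go right to 11.
  At 11: go left to 34.
    34 is a leaf — visit 34.
  At 11: go right to 19.
    At 19: go left to 20.
      20 is a leaf — visit 20.
    At 19: go right to 29.
      At 29: go left to 32.
        32 is a leaf — visit 32.
      At 29: no right child.
      Visit 29.
    Visit 19.
  Visit 11.
Visit 38.
Full post-order sequence: 6, 5, 24, 34, 20, 32, 29, 19, 11, 38.

7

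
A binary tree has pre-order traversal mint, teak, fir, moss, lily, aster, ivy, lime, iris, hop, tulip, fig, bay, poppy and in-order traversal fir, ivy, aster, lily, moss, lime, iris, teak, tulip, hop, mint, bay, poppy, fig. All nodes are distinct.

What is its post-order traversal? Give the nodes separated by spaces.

The first element of pre-order is the root; it splits in-order into left and right subtrees.
Root mint: left subtree has 10 nodes {fir, ivy, aster, lily, moss, lime, iris, teak, tulip, hop}, right has 3 {bay, poppy, fig}.
  Root teak: left subtree has 7 nodes {fir, ivy, aster, lily, moss, lime, iris}, right has 2 {tulip, hop}.
    Root fir: left subtree has 0 nodes { }, right has 6 {ivy, aster, lily, moss, lime, iris}.
      Root moss: left subtree has 3 nodes {ivy, aster, lily}, right has 2 {lime, iris}.
        Root lily: left subtree has 2 nodes {ivy, aster}, right has 0 { }.
          Root aster: left subtree has 1 node {ivy}, right has 0 { }.
        Root lime: left subtree has 0 nodes { }, right has 1 {iris}.
    Root hop: left subtree has 1 node {tulip}, right has 0 { }.
  Root fig: left subtree has 2 nodes {bay, poppy}, right has 0 { }.
    Root bay: left subtree has 0 nodes { }, right has 1 {poppy}.

ivy aster lily iris lime moss fir tulip hop teak poppy bay fig mint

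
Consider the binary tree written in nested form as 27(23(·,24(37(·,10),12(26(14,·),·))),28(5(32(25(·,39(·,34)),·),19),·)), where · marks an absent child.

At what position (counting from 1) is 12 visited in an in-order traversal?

In-order visits the left subtree, then the node, then the right subtree.
At 27: go left to 23.
  At 23: no left child.
  Visit 23.
  At 23: go right to 24.
    At 24: go left to 37.
      At 37: no left child.
      Visit 37.
      At 37: go right to 10.
        10 is a leaf — visit 10.
    Visit 24.
    At 24: go right to 12.
      At 12: go left to 26.
        At 26: go left to 14.
          14 is a leaf — visit 14.
        Visit 26.
        At 26: no right child.
      Visit 12.
      At 12: no right child.
Visit 27.
At 27: go right to 28.
  At 28: go left to 5.
    At 5: go left to 32.
      At 32: go left to 25.
        At 25: no left child.
        Visit 25.
        At 25: go right to 39.
          At 39: no left child.
          Visit 39.
          At 39: go right to 34.
            34 is a leaf — visit 34.
      Visit 32.
      At 32: no right child.
    Visit 5.
    At 5: go right to 19.
      19 is a leaf — visit 19.
  Visit 28.
  At 28: no right child.
Full in-order sequence: 23, 37, 10, 24, 14, 26, 12, 27, 25, 39, 34, 32, 5, 19, 28.

7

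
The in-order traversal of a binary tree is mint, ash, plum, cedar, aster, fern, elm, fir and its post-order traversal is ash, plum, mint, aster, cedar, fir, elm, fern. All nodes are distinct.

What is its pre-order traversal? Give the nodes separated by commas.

fern, cedar, mint, plum, ash, aster, elm, fir

The last element of post-order is the root; it splits in-order into left and right subtrees.
Root fern: left subtree has 5 nodes {mint, ash, plum, cedar, aster}, right has 2 {elm, fir}.
  Root cedar: left subtree has 3 nodes {mint, ash, plum}, right has 1 {aster}.
    Root mint: left subtree has 0 nodes { }, right has 2 {ash, plum}.
      Root plum: left subtree has 1 node {ash}, right has 0 { }.
  Root elm: left subtree has 0 nodes { }, right has 1 {fir}.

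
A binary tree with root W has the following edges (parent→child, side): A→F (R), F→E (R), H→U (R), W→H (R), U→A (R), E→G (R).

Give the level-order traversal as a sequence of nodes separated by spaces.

W H U A F E G

Level-order visits nodes level by level from the root, left to right within each level.
Level 0: W
Level 1: H
Level 2: U
Level 3: A
Level 4: F
Level 5: E
Level 6: G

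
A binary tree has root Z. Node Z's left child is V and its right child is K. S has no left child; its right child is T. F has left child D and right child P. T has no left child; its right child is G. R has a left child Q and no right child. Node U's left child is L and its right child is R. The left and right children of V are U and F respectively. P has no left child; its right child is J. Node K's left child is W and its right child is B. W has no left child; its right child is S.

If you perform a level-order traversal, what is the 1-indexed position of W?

6

Level-order visits nodes level by level from the root, left to right within each level.
Level 0: Z
Level 1: V, K
Level 2: U, F, W, B
Level 3: L, R, D, P, S
Level 4: Q, J, T
Level 5: G
Full level-order sequence: Z, V, K, U, F, W, B, L, R, D, P, S, Q, J, T, G.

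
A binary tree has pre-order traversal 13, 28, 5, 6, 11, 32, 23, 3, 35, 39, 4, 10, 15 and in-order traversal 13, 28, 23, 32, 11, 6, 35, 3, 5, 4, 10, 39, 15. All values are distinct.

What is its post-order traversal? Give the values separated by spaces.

The first element of pre-order is the root; it splits in-order into left and right subtrees.
Root 13: left subtree has 0 nodes { }, right has 12 {28, 23, 32, 11, 6, 35, 3, 5, 4, 10, 39, 15}.
  Root 28: left subtree has 0 nodes { }, right has 11 {23, 32, 11, 6, 35, 3, 5, 4, 10, 39, 15}.
    Root 5: left subtree has 6 nodes {23, 32, 11, 6, 35, 3}, right has 4 {4, 10, 39, 15}.
      Root 6: left subtree has 3 nodes {23, 32, 11}, right has 2 {35, 3}.
        Root 11: left subtree has 2 nodes {23, 32}, right has 0 { }.
          Root 32: left subtree has 1 node {23}, right has 0 { }.
        Root 3: left subtree has 1 node {35}, right has 0 { }.
      Root 39: left subtree has 2 nodes {4, 10}, right has 1 {15}.
        Root 4: left subtree has 0 nodes { }, right has 1 {10}.

23 32 11 35 3 6 10 4 15 39 5 28 13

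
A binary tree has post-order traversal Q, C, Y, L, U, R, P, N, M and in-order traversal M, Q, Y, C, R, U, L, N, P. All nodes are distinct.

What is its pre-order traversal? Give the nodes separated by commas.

M, N, R, Y, Q, C, U, L, P

The last element of post-order is the root; it splits in-order into left and right subtrees.
Root M: left subtree has 0 nodes { }, right has 8 {Q, Y, C, R, U, L, N, P}.
  Root N: left subtree has 6 nodes {Q, Y, C, R, U, L}, right has 1 {P}.
    Root R: left subtree has 3 nodes {Q, Y, C}, right has 2 {U, L}.
      Root Y: left subtree has 1 node {Q}, right has 1 {C}.
      Root U: left subtree has 0 nodes { }, right has 1 {L}.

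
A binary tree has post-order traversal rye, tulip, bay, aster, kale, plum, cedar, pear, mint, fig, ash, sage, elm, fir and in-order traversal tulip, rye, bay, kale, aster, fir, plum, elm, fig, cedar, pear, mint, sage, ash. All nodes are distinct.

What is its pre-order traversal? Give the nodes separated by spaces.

fir kale bay tulip rye aster elm plum sage fig mint pear cedar ash

The last element of post-order is the root; it splits in-order into left and right subtrees.
Root fir: left subtree has 5 nodes {tulip, rye, bay, kale, aster}, right has 8 {plum, elm, fig, cedar, pear, mint, sage, ash}.
  Root kale: left subtree has 3 nodes {tulip, rye, bay}, right has 1 {aster}.
    Root bay: left subtree has 2 nodes {tulip, rye}, right has 0 { }.
      Root tulip: left subtree has 0 nodes { }, right has 1 {rye}.
  Root elm: left subtree has 1 node {plum}, right has 6 {fig, cedar, pear, mint, sage, ash}.
    Root sage: left subtree has 4 nodes {fig, cedar, pear, mint}, right has 1 {ash}.
      Root fig: left subtree has 0 nodes { }, right has 3 {cedar, pear, mint}.
        Root mint: left subtree has 2 nodes {cedar, pear}, right has 0 { }.
          Root pear: left subtree has 1 node {cedar}, right has 0 { }.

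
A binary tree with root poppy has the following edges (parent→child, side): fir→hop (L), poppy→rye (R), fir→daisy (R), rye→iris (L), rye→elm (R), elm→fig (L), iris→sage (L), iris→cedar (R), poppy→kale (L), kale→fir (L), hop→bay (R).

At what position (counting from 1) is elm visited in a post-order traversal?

Post-order visits the left subtree, then the right subtree, then the node.
At poppy: go left to kale.
  At kale: go left to fir.
    At fir: go left to hop.
      At hop: no left child.
      At hop: go right to bay.
        bay is a leaf — visit bay.
      Visit hop.
    At fir: go right to daisy.
      daisy is a leaf — visit daisy.
    Visit fir.
  At kale: no right child.
  Visit kale.
At poppy: go right to rye.
  At rye: go left to iris.
    At iris: go left to sage.
      sage is a leaf — visit sage.
    At iris: go right to cedar.
      cedar is a leaf — visit cedar.
    Visit iris.
  At rye: go right to elm.
    At elm: go left to fig.
      fig is a leaf — visit fig.
    At elm: no right child.
    Visit elm.
  Visit rye.
Visit poppy.
Full post-order sequence: bay, hop, daisy, fir, kale, sage, cedar, iris, fig, elm, rye, poppy.

10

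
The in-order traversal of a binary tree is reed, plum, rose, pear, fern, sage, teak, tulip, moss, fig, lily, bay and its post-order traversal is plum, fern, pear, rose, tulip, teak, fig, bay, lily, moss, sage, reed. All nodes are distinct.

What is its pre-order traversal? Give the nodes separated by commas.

reed, sage, rose, plum, pear, fern, moss, teak, tulip, lily, fig, bay

The last element of post-order is the root; it splits in-order into left and right subtrees.
Root reed: left subtree has 0 nodes { }, right has 11 {plum, rose, pear, fern, sage, teak, tulip, moss, fig, lily, bay}.
  Root sage: left subtree has 4 nodes {plum, rose, pear, fern}, right has 6 {teak, tulip, moss, fig, lily, bay}.
    Root rose: left subtree has 1 node {plum}, right has 2 {pear, fern}.
      Root pear: left subtree has 0 nodes { }, right has 1 {fern}.
    Root moss: left subtree has 2 nodes {teak, tulip}, right has 3 {fig, lily, bay}.
      Root teak: left subtree has 0 nodes { }, right has 1 {tulip}.
      Root lily: left subtree has 1 node {fig}, right has 1 {bay}.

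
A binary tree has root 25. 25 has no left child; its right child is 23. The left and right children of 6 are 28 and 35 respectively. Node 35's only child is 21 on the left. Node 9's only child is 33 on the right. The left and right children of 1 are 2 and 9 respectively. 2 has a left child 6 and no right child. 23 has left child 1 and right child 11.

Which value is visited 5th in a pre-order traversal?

Pre-order visits the node, then its left subtree, then its right subtree.
Visit 25.
At 25: no left child.
At 25: go right to 23.
  Visit 23.
  At 23: go left to 1.
    Visit 1.
    At 1: go left to 2.
      Visit 2.
      At 2: go left to 6.
        Visit 6.
        At 6: go left to 28.
          28 is a leaf — visit 28.
        At 6: go right to 35.
          Visit 35.
          At 35: go left to 21.
            21 is a leaf — visit 21.
          At 35: no right child.
      At 2: no right child.
    At 1: go right to 9.
      Visit 9.
      At 9: no left child.
      At 9: go right to 33.
        33 is a leaf — visit 33.
  At 23: go right to 11.
    11 is a leaf — visit 11.
Full pre-order sequence: 25, 23, 1, 2, 6, 28, 35, 21, 9, 33, 11.

6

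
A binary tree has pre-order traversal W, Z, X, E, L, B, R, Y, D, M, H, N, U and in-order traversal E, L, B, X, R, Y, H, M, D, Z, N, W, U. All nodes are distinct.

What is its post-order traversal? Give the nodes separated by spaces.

B L E H M D Y R X N Z U W

The first element of pre-order is the root; it splits in-order into left and right subtrees.
Root W: left subtree has 11 nodes {E, L, B, X, R, Y, H, M, D, Z, N}, right has 1 {U}.
  Root Z: left subtree has 9 nodes {E, L, B, X, R, Y, H, M, D}, right has 1 {N}.
    Root X: left subtree has 3 nodes {E, L, B}, right has 5 {R, Y, H, M, D}.
      Root E: left subtree has 0 nodes { }, right has 2 {L, B}.
        Root L: left subtree has 0 nodes { }, right has 1 {B}.
      Root R: left subtree has 0 nodes { }, right has 4 {Y, H, M, D}.
        Root Y: left subtree has 0 nodes { }, right has 3 {H, M, D}.
          Root D: left subtree has 2 nodes {H, M}, right has 0 { }.
            Root M: left subtree has 1 node {H}, right has 0 { }.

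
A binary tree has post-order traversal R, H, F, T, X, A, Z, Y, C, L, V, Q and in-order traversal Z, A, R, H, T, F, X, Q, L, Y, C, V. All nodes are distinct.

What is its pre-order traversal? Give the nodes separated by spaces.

The last element of post-order is the root; it splits in-order into left and right subtrees.
Root Q: left subtree has 7 nodes {Z, A, R, H, T, F, X}, right has 4 {L, Y, C, V}.
  Root Z: left subtree has 0 nodes { }, right has 6 {A, R, H, T, F, X}.
    Root A: left subtree has 0 nodes { }, right has 5 {R, H, T, F, X}.
      Root X: left subtree has 4 nodes {R, H, T, F}, right has 0 { }.
        Root T: left subtree has 2 nodes {R, H}, right has 1 {F}.
          Root H: left subtree has 1 node {R}, right has 0 { }.
  Root V: left subtree has 3 nodes {L, Y, C}, right has 0 { }.
    Root L: left subtree has 0 nodes { }, right has 2 {Y, C}.
      Root C: left subtree has 1 node {Y}, right has 0 { }.

Q Z A X T H R F V L C Y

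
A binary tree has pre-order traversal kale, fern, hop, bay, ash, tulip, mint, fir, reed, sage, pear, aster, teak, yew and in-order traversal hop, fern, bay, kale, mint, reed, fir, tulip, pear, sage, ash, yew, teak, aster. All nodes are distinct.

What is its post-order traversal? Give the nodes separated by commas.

hop, bay, fern, reed, fir, mint, pear, sage, tulip, yew, teak, aster, ash, kale

The first element of pre-order is the root; it splits in-order into left and right subtrees.
Root kale: left subtree has 3 nodes {hop, fern, bay}, right has 10 {mint, reed, fir, tulip, pear, sage, ash, yew, teak, aster}.
  Root fern: left subtree has 1 node {hop}, right has 1 {bay}.
  Root ash: left subtree has 6 nodes {mint, reed, fir, tulip, pear, sage}, right has 3 {yew, teak, aster}.
    Root tulip: left subtree has 3 nodes {mint, reed, fir}, right has 2 {pear, sage}.
      Root mint: left subtree has 0 nodes { }, right has 2 {reed, fir}.
        Root fir: left subtree has 1 node {reed}, right has 0 { }.
      Root sage: left subtree has 1 node {pear}, right has 0 { }.
    Root aster: left subtree has 2 nodes {yew, teak}, right has 0 { }.
      Root teak: left subtree has 1 node {yew}, right has 0 { }.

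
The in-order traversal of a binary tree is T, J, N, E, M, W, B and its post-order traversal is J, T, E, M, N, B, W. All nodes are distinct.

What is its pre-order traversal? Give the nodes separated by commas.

W, N, T, J, M, E, B

The last element of post-order is the root; it splits in-order into left and right subtrees.
Root W: left subtree has 5 nodes {T, J, N, E, M}, right has 1 {B}.
  Root N: left subtree has 2 nodes {T, J}, right has 2 {E, M}.
    Root T: left subtree has 0 nodes { }, right has 1 {J}.
    Root M: left subtree has 1 node {E}, right has 0 { }.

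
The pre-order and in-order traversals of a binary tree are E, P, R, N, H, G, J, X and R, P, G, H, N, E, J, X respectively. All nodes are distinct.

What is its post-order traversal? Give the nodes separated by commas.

The first element of pre-order is the root; it splits in-order into left and right subtrees.
Root E: left subtree has 5 nodes {R, P, G, H, N}, right has 2 {J, X}.
  Root P: left subtree has 1 node {R}, right has 3 {G, H, N}.
    Root N: left subtree has 2 nodes {G, H}, right has 0 { }.
      Root H: left subtree has 1 node {G}, right has 0 { }.
  Root J: left subtree has 0 nodes { }, right has 1 {X}.

R, G, H, N, P, X, J, E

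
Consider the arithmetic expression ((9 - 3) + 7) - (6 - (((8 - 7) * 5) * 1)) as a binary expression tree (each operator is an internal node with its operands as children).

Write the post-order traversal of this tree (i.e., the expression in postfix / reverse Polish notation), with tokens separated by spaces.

Post-order on an expression tree gives postfix notation: for each operator, emit left operand, right operand, then the operator.

9 3 - 7 + 6 8 7 - 5 * 1 * - -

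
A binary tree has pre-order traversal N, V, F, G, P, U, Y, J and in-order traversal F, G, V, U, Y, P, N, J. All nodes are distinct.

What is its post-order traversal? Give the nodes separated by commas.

The first element of pre-order is the root; it splits in-order into left and right subtrees.
Root N: left subtree has 6 nodes {F, G, V, U, Y, P}, right has 1 {J}.
  Root V: left subtree has 2 nodes {F, G}, right has 3 {U, Y, P}.
    Root F: left subtree has 0 nodes { }, right has 1 {G}.
    Root P: left subtree has 2 nodes {U, Y}, right has 0 { }.
      Root U: left subtree has 0 nodes { }, right has 1 {Y}.

G, F, Y, U, P, V, J, N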